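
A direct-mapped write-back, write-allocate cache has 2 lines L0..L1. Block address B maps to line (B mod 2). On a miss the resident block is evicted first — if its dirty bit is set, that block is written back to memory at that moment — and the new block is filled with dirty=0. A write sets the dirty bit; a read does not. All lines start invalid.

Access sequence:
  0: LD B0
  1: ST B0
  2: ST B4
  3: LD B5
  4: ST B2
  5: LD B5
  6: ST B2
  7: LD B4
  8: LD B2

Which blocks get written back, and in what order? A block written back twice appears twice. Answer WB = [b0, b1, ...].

0: R B0 → L0 miss [-]
1: W B0 → L0 hit [D]
2: W B4 → L0 miss wb→B0 [D]
3: R B5 → L1 miss [-]
4: W B2 → L0 miss wb→B4 [D]
5: R B5 → L1 hit [-]
6: W B2 → L0 hit [D]
7: R B4 → L0 miss wb→B2 [-]
8: R B2 → L0 miss [-]

WB = [0, 4, 2]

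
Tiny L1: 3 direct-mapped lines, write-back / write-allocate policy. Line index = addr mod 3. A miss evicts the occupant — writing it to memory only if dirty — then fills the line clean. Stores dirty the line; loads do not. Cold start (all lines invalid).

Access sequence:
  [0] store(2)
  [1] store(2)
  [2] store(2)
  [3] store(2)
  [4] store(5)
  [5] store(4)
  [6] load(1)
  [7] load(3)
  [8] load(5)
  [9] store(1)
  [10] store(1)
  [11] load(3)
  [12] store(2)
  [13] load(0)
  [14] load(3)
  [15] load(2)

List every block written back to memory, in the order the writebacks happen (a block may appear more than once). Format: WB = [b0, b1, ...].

0: W B2 -> L2 miss  d=D]
1: W B2 -> L2 hit  d=D]
2: W B2 -> L2 hit  d=D]
3: W B2 -> L2 hit  d=D]
4: W B5 -> L2 miss wb->B2  d=D]
5: W B4 -> L1 miss  d=D]
6: R B1 -> L1 miss wb->B4  d=-]
7: R B3 -> L0 miss  d=-]
8: R B5 -> L2 hit  d=D]
9: W B1 -> L1 hit  d=D]
10: W B1 -> L1 hit  d=D]
11: R B3 -> L0 hit  d=-]
12: W B2 -> L2 miss wb->B5  d=D]
13: R B0 -> L0 miss  d=-]
14: R B3 -> L0 miss  d=-]
15: R B2 -> L2 hit  d=D]

WB = [2, 4, 5]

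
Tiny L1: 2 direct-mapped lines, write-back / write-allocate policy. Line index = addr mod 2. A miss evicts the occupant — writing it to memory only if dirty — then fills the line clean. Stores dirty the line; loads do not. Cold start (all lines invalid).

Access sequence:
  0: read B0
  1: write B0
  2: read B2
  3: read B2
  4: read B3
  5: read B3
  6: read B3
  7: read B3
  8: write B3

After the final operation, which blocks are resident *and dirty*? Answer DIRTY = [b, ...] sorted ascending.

DIRTY = [3]

  0 | R B0 → L0 miss [-]
  1 | W B0 → L0 hit [D]
  2 | R B2 → L0 miss wb→B0 [-]
  3 | R B2 → L0 hit [-]
  4 | R B3 → L1 miss [-]
  5 | R B3 → L1 hit [-]
  6 | R B3 → L1 hit [-]
  7 | R B3 → L1 hit [-]
  8 | W B3 → L1 hit [D]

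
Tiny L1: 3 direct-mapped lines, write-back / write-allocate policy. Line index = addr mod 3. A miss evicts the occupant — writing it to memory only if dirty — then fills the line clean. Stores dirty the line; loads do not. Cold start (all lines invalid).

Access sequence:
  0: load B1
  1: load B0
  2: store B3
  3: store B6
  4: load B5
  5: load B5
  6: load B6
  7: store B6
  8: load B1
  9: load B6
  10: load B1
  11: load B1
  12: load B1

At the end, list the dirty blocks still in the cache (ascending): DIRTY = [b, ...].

DIRTY = [6]

0: R B1 → L1 miss [-]
1: R B0 → L0 miss [-]
2: W B3 → L0 miss [D]
3: W B6 → L0 miss wb→B3 [D]
4: R B5 → L2 miss [-]
5: R B5 → L2 hit [-]
6: R B6 → L0 hit [D]
7: W B6 → L0 hit [D]
8: R B1 → L1 hit [-]
9: R B6 → L0 hit [D]
10: R B1 → L1 hit [-]
11: R B1 → L1 hit [-]
12: R B1 → L1 hit [-]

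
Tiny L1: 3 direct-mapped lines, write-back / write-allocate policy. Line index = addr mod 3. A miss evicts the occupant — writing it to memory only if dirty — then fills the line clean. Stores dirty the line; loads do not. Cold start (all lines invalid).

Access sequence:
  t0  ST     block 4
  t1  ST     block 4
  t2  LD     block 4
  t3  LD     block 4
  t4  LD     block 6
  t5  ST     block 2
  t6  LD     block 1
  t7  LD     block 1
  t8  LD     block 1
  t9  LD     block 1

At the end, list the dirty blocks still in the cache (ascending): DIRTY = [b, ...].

0: W B4 → L1 miss [D]
1: W B4 → L1 hit [D]
2: R B4 → L1 hit [D]
3: R B4 → L1 hit [D]
4: R B6 → L0 miss [-]
5: W B2 → L2 miss [D]
6: R B1 → L1 miss wb→B4 [-]
7: R B1 → L1 hit [-]
8: R B1 → L1 hit [-]
9: R B1 → L1 hit [-]

DIRTY = [2]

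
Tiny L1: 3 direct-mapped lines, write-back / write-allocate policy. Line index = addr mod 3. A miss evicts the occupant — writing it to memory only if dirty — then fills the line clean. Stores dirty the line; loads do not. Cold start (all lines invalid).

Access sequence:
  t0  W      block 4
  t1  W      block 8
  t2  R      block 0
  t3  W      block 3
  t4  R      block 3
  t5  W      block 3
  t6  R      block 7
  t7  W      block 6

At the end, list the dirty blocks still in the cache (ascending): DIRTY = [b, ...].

  0 | W B4 → L1 miss [D]
  1 | W B8 → L2 miss [D]
  2 | R B0 → L0 miss [-]
  3 | W B3 → L0 miss [D]
  4 | R B3 → L0 hit [D]
  5 | W B3 → L0 hit [D]
  6 | R B7 → L1 miss wb→B4 [-]
  7 | W B6 → L0 miss wb→B3 [D]

DIRTY = [6, 8]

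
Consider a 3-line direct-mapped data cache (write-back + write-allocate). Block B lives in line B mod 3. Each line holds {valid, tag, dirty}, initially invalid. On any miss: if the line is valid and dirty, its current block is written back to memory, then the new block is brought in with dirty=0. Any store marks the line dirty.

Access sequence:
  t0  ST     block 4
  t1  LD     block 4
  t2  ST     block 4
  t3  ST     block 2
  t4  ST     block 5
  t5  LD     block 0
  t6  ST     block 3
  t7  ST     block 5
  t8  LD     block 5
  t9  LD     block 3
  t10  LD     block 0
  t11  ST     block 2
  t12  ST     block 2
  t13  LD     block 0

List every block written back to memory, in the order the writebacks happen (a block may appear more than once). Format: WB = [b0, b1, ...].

WB = [2, 3, 5]

0: W B4 -> L1 miss  d=D]
1: R B4 -> L1 hit  d=D]
2: W B4 -> L1 hit  d=D]
3: W B2 -> L2 miss  d=D]
4: W B5 -> L2 miss wb->B2  d=D]
5: R B0 -> L0 miss  d=-]
6: W B3 -> L0 miss  d=D]
7: W B5 -> L2 hit  d=D]
8: R B5 -> L2 hit  d=D]
9: R B3 -> L0 hit  d=D]
10: R B0 -> L0 miss wb->B3  d=-]
11: W B2 -> L2 miss wb->B5  d=D]
12: W B2 -> L2 hit  d=D]
13: R B0 -> L0 hit  d=-]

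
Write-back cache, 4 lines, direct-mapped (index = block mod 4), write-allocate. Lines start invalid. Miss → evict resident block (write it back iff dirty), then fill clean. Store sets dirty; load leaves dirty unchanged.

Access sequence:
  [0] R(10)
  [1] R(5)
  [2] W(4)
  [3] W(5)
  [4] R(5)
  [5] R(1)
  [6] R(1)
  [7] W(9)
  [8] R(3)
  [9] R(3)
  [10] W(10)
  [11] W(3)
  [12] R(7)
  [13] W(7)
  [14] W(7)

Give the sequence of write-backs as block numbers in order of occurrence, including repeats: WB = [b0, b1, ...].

  0 | R B10 → L2 miss [-]
  1 | R B5 → L1 miss [-]
  2 | W B4 → L0 miss [D]
  3 | W B5 → L1 hit [D]
  4 | R B5 → L1 hit [D]
  5 | R B1 → L1 miss wb→B5 [-]
  6 | R B1 → L1 hit [-]
  7 | W B9 → L1 miss [D]
  8 | R B3 → L3 miss [-]
  9 | R B3 → L3 hit [-]
  10 | W B10 → L2 hit [D]
  11 | W B3 → L3 hit [D]
  12 | R B7 → L3 miss wb→B3 [-]
  13 | W B7 → L3 hit [D]
  14 | W B7 → L3 hit [D]

WB = [5, 3]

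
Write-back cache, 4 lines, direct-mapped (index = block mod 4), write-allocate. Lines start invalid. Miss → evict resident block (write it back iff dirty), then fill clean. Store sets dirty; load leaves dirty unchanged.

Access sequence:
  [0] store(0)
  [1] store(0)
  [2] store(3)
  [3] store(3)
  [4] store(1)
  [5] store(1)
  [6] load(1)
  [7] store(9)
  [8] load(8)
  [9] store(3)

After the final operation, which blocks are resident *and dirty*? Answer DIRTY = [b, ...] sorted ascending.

0: W B0 -> L0 miss  d=D]
1: W B0 -> L0 hit  d=D]
2: W B3 -> L3 miss  d=D]
3: W B3 -> L3 hit  d=D]
4: W B1 -> L1 miss  d=D]
5: W B1 -> L1 hit  d=D]
6: R B1 -> L1 hit  d=D]
7: W B9 -> L1 miss wb->B1  d=D]
8: R B8 -> L0 miss wb->B0  d=-]
9: W B3 -> L3 hit  d=D]

DIRTY = [3, 9]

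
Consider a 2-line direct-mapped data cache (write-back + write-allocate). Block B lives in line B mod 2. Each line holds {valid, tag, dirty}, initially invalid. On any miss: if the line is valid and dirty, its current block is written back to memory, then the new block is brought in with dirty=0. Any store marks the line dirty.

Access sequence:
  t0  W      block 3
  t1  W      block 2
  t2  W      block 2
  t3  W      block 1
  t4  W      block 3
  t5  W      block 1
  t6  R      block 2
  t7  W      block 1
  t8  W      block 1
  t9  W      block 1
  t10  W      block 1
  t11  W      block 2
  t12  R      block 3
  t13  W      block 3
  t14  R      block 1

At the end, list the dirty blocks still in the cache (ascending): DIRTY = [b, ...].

0: W B3 → L1 miss [D]
1: W B2 → L0 miss [D]
2: W B2 → L0 hit [D]
3: W B1 → L1 miss wb→B3 [D]
4: W B3 → L1 miss wb→B1 [D]
5: W B1 → L1 miss wb→B3 [D]
6: R B2 → L0 hit [D]
7: W B1 → L1 hit [D]
8: W B1 → L1 hit [D]
9: W B1 → L1 hit [D]
10: W B1 → L1 hit [D]
11: W B2 → L0 hit [D]
12: R B3 → L1 miss wb→B1 [-]
13: W B3 → L1 hit [D]
14: R B1 → L1 miss wb→B3 [-]

DIRTY = [2]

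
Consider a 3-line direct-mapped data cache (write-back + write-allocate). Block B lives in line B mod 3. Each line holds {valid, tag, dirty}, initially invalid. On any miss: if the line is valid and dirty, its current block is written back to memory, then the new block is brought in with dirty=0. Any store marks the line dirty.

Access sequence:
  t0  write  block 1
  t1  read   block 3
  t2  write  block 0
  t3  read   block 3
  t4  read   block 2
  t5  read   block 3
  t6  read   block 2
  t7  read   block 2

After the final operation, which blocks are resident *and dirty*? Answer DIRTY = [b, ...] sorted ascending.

0: W B1 → L1 miss [D]
1: R B3 → L0 miss [-]
2: W B0 → L0 miss [D]
3: R B3 → L0 miss wb→B0 [-]
4: R B2 → L2 miss [-]
5: R B3 → L0 hit [-]
6: R B2 → L2 hit [-]
7: R B2 → L2 hit [-]

DIRTY = [1]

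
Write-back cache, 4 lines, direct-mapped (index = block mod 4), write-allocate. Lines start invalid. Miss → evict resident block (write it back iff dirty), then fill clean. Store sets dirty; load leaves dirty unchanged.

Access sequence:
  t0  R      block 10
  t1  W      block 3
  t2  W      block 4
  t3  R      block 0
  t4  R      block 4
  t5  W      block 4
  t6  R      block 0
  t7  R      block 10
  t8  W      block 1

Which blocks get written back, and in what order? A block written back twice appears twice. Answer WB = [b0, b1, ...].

WB = [4, 4]

  0 | R B10 → L2 miss [-]
  1 | W B3 → L3 miss [D]
  2 | W B4 → L0 miss [D]
  3 | R B0 → L0 miss wb→B4 [-]
  4 | R B4 → L0 miss [-]
  5 | W B4 → L0 hit [D]
  6 | R B0 → L0 miss wb→B4 [-]
  7 | R B10 → L2 hit [-]
  8 | W B1 → L1 miss [D]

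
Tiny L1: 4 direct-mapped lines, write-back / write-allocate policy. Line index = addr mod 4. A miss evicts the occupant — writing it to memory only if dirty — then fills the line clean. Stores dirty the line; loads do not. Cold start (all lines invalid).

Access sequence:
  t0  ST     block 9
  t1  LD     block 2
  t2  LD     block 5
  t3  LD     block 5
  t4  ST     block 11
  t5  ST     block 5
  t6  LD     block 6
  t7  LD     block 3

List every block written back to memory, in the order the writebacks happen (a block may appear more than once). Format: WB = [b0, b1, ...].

  0 | W B9 → L1 miss [D]
  1 | R B2 → L2 miss [-]
  2 | R B5 → L1 miss wb→B9 [-]
  3 | R B5 → L1 hit [-]
  4 | W B11 → L3 miss [D]
  5 | W B5 → L1 hit [D]
  6 | R B6 → L2 miss [-]
  7 | R B3 → L3 miss wb→B11 [-]

WB = [9, 11]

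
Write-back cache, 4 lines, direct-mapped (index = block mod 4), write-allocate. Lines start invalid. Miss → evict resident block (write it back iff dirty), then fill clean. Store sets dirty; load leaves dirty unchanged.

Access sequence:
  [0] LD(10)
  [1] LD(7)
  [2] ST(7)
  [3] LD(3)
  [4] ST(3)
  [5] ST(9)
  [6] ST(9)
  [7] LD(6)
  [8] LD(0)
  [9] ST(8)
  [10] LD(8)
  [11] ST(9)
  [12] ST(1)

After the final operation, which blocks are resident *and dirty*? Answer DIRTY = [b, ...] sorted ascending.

0: R B10 -> L2 miss  d=-]
1: R B7 -> L3 miss  d=-]
2: W B7 -> L3 hit  d=D]
3: R B3 -> L3 miss wb->B7  d=-]
4: W B3 -> L3 hit  d=D]
5: W B9 -> L1 miss  d=D]
6: W B9 -> L1 hit  d=D]
7: R B6 -> L2 miss  d=-]
8: R B0 -> L0 miss  d=-]
9: W B8 -> L0 miss  d=D]
10: R B8 -> L0 hit  d=D]
11: W B9 -> L1 hit  d=D]
12: W B1 -> L1 miss wb->B9  d=D]

DIRTY = [1, 3, 8]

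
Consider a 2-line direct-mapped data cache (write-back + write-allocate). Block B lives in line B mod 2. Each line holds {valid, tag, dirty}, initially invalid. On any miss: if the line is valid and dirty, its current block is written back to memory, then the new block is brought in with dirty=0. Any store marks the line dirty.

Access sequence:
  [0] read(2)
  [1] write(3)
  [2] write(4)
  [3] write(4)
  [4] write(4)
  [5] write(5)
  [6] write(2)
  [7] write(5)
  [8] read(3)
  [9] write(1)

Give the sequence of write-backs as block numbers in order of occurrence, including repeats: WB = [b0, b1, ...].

0: R B2 -> L0 miss  d=-]
1: W B3 -> L1 miss  d=D]
2: W B4 -> L0 miss  d=D]
3: W B4 -> L0 hit  d=D]
4: W B4 -> L0 hit  d=D]
5: W B5 -> L1 miss wb->B3  d=D]
6: W B2 -> L0 miss wb->B4  d=D]
7: W B5 -> L1 hit  d=D]
8: R B3 -> L1 miss wb->B5  d=-]
9: W B1 -> L1 miss  d=D]

WB = [3, 4, 5]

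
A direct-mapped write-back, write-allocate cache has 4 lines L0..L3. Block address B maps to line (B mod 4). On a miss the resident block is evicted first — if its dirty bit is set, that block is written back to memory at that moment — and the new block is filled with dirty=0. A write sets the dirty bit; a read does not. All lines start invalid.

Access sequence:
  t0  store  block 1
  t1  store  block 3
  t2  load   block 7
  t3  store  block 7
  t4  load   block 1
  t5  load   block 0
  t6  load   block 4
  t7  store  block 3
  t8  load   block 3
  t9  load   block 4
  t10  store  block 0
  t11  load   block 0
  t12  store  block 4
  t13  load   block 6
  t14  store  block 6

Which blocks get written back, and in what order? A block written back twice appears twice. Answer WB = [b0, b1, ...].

WB = [3, 7, 0]

0: W B1 -> L1 miss  d=D]
1: W B3 -> L3 miss  d=D]
2: R B7 -> L3 miss wb->B3  d=-]
3: W B7 -> L3 hit  d=D]
4: R B1 -> L1 hit  d=D]
5: R B0 -> L0 miss  d=-]
6: R B4 -> L0 miss  d=-]
7: W B3 -> L3 miss wb->B7  d=D]
8: R B3 -> L3 hit  d=D]
9: R B4 -> L0 hit  d=-]
10: W B0 -> L0 miss  d=D]
11: R B0 -> L0 hit  d=D]
12: W B4 -> L0 miss wb->B0  d=D]
13: R B6 -> L2 miss  d=-]
14: W B6 -> L2 hit  d=D]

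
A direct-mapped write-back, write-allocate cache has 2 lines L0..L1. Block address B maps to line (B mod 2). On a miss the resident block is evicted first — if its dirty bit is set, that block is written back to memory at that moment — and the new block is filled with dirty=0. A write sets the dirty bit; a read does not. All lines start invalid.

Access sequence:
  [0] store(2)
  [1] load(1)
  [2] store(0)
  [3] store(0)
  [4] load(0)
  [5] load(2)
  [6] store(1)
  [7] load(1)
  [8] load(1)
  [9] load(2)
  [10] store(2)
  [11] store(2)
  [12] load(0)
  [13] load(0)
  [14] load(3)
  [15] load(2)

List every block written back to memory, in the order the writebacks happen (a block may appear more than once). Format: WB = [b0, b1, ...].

WB = [2, 0, 2, 1]

0: W B2 → L0 miss [D]
1: R B1 → L1 miss [-]
2: W B0 → L0 miss wb→B2 [D]
3: W B0 → L0 hit [D]
4: R B0 → L0 hit [D]
5: R B2 → L0 miss wb→B0 [-]
6: W B1 → L1 hit [D]
7: R B1 → L1 hit [D]
8: R B1 → L1 hit [D]
9: R B2 → L0 hit [-]
10: W B2 → L0 hit [D]
11: W B2 → L0 hit [D]
12: R B0 → L0 miss wb→B2 [-]
13: R B0 → L0 hit [-]
14: R B3 → L1 miss wb→B1 [-]
15: R B2 → L0 miss [-]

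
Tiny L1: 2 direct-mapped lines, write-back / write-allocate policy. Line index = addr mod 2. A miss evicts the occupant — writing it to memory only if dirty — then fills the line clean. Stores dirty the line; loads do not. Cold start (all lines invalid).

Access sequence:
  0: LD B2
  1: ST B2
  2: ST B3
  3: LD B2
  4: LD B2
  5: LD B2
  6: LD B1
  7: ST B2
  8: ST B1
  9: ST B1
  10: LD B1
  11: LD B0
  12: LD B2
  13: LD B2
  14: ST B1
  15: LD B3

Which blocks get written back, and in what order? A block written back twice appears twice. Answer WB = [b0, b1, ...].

0: R B2 -> L0 miss  d=-]
1: W B2 -> L0 hit  d=D]
2: W B3 -> L1 miss  d=D]
3: R B2 -> L0 hit  d=D]
4: R B2 -> L0 hit  d=D]
5: R B2 -> L0 hit  d=D]
6: R B1 -> L1 miss wb->B3  d=-]
7: W B2 -> L0 hit  d=D]
8: W B1 -> L1 hit  d=D]
9: W B1 -> L1 hit  d=D]
10: R B1 -> L1 hit  d=D]
11: R B0 -> L0 miss wb->B2  d=-]
12: R B2 -> L0 miss  d=-]
13: R B2 -> L0 hit  d=-]
14: W B1 -> L1 hit  d=D]
15: R B3 -> L1 miss wb->B1  d=-]

WB = [3, 2, 1]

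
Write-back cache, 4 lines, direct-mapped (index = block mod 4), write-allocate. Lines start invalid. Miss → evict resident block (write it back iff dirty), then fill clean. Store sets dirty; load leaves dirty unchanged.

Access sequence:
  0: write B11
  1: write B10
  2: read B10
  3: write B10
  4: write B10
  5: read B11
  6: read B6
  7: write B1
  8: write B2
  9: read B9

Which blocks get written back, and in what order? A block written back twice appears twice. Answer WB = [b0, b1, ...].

WB = [10, 1]

  0 | W B11 → L3 miss [D]
  1 | W B10 → L2 miss [D]
  2 | R B10 → L2 hit [D]
  3 | W B10 → L2 hit [D]
  4 | W B10 → L2 hit [D]
  5 | R B11 → L3 hit [D]
  6 | R B6 → L2 miss wb→B10 [-]
  7 | W B1 → L1 miss [D]
  8 | W B2 → L2 miss [D]
  9 | R B9 → L1 miss wb→B1 [-]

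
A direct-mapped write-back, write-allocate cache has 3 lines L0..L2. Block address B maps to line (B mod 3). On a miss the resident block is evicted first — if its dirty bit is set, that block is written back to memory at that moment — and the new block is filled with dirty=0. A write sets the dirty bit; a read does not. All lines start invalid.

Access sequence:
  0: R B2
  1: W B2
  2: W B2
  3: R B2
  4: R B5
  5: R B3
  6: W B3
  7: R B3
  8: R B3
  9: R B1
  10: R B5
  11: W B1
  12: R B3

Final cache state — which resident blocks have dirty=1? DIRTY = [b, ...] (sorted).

DIRTY = [1, 3]

  0 | R B2 → L2 miss [-]
  1 | W B2 → L2 hit [D]
  2 | W B2 → L2 hit [D]
  3 | R B2 → L2 hit [D]
  4 | R B5 → L2 miss wb→B2 [-]
  5 | R B3 → L0 miss [-]
  6 | W B3 → L0 hit [D]
  7 | R B3 → L0 hit [D]
  8 | R B3 → L0 hit [D]
  9 | R B1 → L1 miss [-]
  10 | R B5 → L2 hit [-]
  11 | W B1 → L1 hit [D]
  12 | R B3 → L0 hit [D]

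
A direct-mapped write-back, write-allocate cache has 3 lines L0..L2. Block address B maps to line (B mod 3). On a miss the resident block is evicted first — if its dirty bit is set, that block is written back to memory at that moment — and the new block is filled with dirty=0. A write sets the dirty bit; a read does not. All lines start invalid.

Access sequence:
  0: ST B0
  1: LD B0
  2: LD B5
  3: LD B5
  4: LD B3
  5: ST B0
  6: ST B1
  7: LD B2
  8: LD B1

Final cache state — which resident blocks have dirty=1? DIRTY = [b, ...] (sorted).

DIRTY = [0, 1]

0: W B0 -> L0 miss  d=D]
1: R B0 -> L0 hit  d=D]
2: R B5 -> L2 miss  d=-]
3: R B5 -> L2 hit  d=-]
4: R B3 -> L0 miss wb->B0  d=-]
5: W B0 -> L0 miss  d=D]
6: W B1 -> L1 miss  d=D]
7: R B2 -> L2 miss  d=-]
8: R B1 -> L1 hit  d=D]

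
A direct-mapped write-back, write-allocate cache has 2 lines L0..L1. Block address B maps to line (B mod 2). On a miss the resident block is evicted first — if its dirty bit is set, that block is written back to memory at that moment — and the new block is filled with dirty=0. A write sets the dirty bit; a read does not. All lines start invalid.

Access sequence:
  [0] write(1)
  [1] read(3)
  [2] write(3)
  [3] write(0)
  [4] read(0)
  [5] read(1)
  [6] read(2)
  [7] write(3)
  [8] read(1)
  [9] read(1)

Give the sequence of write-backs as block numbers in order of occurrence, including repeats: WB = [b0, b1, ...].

0: W B1 → L1 miss [D]
1: R B3 → L1 miss wb→B1 [-]
2: W B3 → L1 hit [D]
3: W B0 → L0 miss [D]
4: R B0 → L0 hit [D]
5: R B1 → L1 miss wb→B3 [-]
6: R B2 → L0 miss wb→B0 [-]
7: W B3 → L1 miss [D]
8: R B1 → L1 miss wb→B3 [-]
9: R B1 → L1 hit [-]

WB = [1, 3, 0, 3]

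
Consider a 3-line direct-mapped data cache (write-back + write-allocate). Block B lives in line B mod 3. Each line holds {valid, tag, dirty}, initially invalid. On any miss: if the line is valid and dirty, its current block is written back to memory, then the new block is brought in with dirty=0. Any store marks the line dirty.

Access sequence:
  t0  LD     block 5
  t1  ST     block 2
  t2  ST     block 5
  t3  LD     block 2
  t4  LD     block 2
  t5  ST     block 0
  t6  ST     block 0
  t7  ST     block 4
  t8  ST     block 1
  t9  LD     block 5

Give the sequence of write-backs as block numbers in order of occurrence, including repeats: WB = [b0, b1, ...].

WB = [2, 5, 4]

0: R B5 → L2 miss [-]
1: W B2 → L2 miss [D]
2: W B5 → L2 miss wb→B2 [D]
3: R B2 → L2 miss wb→B5 [-]
4: R B2 → L2 hit [-]
5: W B0 → L0 miss [D]
6: W B0 → L0 hit [D]
7: W B4 → L1 miss [D]
8: W B1 → L1 miss wb→B4 [D]
9: R B5 → L2 miss [-]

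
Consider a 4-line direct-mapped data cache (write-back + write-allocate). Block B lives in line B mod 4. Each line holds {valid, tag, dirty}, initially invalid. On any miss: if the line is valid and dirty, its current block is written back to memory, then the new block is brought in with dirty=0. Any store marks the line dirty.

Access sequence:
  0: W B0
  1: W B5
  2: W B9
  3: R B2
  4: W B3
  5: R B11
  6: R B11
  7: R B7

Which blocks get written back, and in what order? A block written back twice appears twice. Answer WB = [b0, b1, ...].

WB = [5, 3]

0: W B0 -> L0 miss  d=D]
1: W B5 -> L1 miss  d=D]
2: W B9 -> L1 miss wb->B5  d=D]
3: R B2 -> L2 miss  d=-]
4: W B3 -> L3 miss  d=D]
5: R B11 -> L3 miss wb->B3  d=-]
6: R B11 -> L3 hit  d=-]
7: R B7 -> L3 miss  d=-]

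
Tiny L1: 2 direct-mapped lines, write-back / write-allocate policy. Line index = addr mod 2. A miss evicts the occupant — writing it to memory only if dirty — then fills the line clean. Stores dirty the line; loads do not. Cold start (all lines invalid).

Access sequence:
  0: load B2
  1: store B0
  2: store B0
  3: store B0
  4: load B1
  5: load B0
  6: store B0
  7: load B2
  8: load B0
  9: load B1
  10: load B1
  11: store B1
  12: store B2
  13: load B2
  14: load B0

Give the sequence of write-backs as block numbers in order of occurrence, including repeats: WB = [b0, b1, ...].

WB = [0, 2]

0: R B2 -> L0 miss  d=-]
1: W B0 -> L0 miss  d=D]
2: W B0 -> L0 hit  d=D]
3: W B0 -> L0 hit  d=D]
4: R B1 -> L1 miss  d=-]
5: R B0 -> L0 hit  d=D]
6: W B0 -> L0 hit  d=D]
7: R B2 -> L0 miss wb->B0  d=-]
8: R B0 -> L0 miss  d=-]
9: R B1 -> L1 hit  d=-]
10: R B1 -> L1 hit  d=-]
11: W B1 -> L1 hit  d=D]
12: W B2 -> L0 miss  d=D]
13: R B2 -> L0 hit  d=D]
14: R B0 -> L0 miss wb->B2  d=-]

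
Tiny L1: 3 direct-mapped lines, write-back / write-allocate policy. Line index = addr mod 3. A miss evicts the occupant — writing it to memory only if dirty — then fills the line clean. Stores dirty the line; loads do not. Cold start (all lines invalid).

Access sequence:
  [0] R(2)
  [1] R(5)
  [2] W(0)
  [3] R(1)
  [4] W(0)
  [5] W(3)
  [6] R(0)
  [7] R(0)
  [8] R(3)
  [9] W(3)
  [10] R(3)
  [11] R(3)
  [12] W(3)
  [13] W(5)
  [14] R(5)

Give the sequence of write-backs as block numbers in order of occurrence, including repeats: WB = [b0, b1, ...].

WB = [0, 3]

0: R B2 → L2 miss [-]
1: R B5 → L2 miss [-]
2: W B0 → L0 miss [D]
3: R B1 → L1 miss [-]
4: W B0 → L0 hit [D]
5: W B3 → L0 miss wb→B0 [D]
6: R B0 → L0 miss wb→B3 [-]
7: R B0 → L0 hit [-]
8: R B3 → L0 miss [-]
9: W B3 → L0 hit [D]
10: R B3 → L0 hit [D]
11: R B3 → L0 hit [D]
12: W B3 → L0 hit [D]
13: W B5 → L2 hit [D]
14: R B5 → L2 hit [D]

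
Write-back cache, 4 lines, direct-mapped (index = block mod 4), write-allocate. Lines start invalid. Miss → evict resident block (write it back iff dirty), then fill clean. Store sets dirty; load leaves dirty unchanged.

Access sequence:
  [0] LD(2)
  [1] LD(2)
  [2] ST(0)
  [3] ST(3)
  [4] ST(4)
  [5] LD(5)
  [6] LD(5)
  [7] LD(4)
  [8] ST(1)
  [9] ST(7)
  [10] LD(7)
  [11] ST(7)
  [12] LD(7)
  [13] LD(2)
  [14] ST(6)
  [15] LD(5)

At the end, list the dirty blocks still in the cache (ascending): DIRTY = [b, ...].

  0 | R B2 → L2 miss [-]
  1 | R B2 → L2 hit [-]
  2 | W B0 → L0 miss [D]
  3 | W B3 → L3 miss [D]
  4 | W B4 → L0 miss wb→B0 [D]
  5 | R B5 → L1 miss [-]
  6 | R B5 → L1 hit [-]
  7 | R B4 → L0 hit [D]
  8 | W B1 → L1 miss [D]
  9 | W B7 → L3 miss wb→B3 [D]
  10 | R B7 → L3 hit [D]
  11 | W B7 → L3 hit [D]
  12 | R B7 → L3 hit [D]
  13 | R B2 → L2 hit [-]
  14 | W B6 → L2 miss [D]
  15 | R B5 → L1 miss wb→B1 [-]

DIRTY = [4, 6, 7]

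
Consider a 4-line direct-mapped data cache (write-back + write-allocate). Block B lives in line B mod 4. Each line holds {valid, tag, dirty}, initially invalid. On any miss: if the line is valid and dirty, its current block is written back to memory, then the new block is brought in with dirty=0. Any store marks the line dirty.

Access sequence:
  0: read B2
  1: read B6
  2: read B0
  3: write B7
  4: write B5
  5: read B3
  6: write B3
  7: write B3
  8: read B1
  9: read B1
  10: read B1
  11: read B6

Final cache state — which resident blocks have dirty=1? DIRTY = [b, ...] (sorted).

0: R B2 -> L2 miss  d=-]
1: R B6 -> L2 miss  d=-]
2: R B0 -> L0 miss  d=-]
3: W B7 -> L3 miss  d=D]
4: W B5 -> L1 miss  d=D]
5: R B3 -> L3 miss wb->B7  d=-]
6: W B3 -> L3 hit  d=D]
7: W B3 -> L3 hit  d=D]
8: R B1 -> L1 miss wb->B5  d=-]
9: R B1 -> L1 hit  d=-]
10: R B1 -> L1 hit  d=-]
11: R B6 -> L2 hit  d=-]

DIRTY = [3]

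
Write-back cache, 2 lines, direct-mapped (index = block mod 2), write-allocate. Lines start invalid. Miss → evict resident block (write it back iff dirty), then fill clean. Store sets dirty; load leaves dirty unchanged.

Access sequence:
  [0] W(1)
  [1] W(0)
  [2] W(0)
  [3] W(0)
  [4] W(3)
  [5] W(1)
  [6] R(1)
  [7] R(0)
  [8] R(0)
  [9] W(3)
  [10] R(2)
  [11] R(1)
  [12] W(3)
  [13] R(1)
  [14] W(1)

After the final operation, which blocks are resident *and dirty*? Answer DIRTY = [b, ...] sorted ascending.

DIRTY = [1]

0: W B1 → L1 miss [D]
1: W B0 → L0 miss [D]
2: W B0 → L0 hit [D]
3: W B0 → L0 hit [D]
4: W B3 → L1 miss wb→B1 [D]
5: W B1 → L1 miss wb→B3 [D]
6: R B1 → L1 hit [D]
7: R B0 → L0 hit [D]
8: R B0 → L0 hit [D]
9: W B3 → L1 miss wb→B1 [D]
10: R B2 → L0 miss wb→B0 [-]
11: R B1 → L1 miss wb→B3 [-]
12: W B3 → L1 miss [D]
13: R B1 → L1 miss wb→B3 [-]
14: W B1 → L1 hit [D]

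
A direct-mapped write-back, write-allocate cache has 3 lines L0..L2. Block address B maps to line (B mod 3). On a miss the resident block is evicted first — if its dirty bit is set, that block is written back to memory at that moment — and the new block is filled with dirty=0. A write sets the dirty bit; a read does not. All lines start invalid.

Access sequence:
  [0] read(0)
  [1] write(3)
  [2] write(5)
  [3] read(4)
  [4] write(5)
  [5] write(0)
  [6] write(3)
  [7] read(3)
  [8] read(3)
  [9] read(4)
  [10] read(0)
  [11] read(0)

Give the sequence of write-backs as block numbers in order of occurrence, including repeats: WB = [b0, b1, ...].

WB = [3, 0, 3]

  0 | R B0 → L0 miss [-]
  1 | W B3 → L0 miss [D]
  2 | W B5 → L2 miss [D]
  3 | R B4 → L1 miss [-]
  4 | W B5 → L2 hit [D]
  5 | W B0 → L0 miss wb→B3 [D]
  6 | W B3 → L0 miss wb→B0 [D]
  7 | R B3 → L0 hit [D]
  8 | R B3 → L0 hit [D]
  9 | R B4 → L1 hit [-]
  10 | R B0 → L0 miss wb→B3 [-]
  11 | R B0 → L0 hit [-]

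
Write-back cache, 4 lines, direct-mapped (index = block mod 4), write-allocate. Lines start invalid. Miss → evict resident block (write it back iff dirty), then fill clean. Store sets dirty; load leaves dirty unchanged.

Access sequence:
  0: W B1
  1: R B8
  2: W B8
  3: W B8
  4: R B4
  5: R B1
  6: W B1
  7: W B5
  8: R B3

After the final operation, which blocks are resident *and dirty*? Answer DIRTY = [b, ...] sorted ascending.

0: W B1 → L1 miss [D]
1: R B8 → L0 miss [-]
2: W B8 → L0 hit [D]
3: W B8 → L0 hit [D]
4: R B4 → L0 miss wb→B8 [-]
5: R B1 → L1 hit [D]
6: W B1 → L1 hit [D]
7: W B5 → L1 miss wb→B1 [D]
8: R B3 → L3 miss [-]

DIRTY = [5]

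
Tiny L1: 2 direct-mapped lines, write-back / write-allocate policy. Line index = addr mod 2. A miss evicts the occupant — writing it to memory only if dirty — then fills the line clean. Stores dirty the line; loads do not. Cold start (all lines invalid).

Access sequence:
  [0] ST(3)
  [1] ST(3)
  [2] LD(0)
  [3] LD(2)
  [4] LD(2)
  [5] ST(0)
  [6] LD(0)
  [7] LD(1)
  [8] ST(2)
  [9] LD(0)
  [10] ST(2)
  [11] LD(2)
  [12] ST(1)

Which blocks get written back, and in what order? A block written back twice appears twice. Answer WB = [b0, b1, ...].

WB = [3, 0, 2]

  0 | W B3 → L1 miss [D]
  1 | W B3 → L1 hit [D]
  2 | R B0 → L0 miss [-]
  3 | R B2 → L0 miss [-]
  4 | R B2 → L0 hit [-]
  5 | W B0 → L0 miss [D]
  6 | R B0 → L0 hit [D]
  7 | R B1 → L1 miss wb→B3 [-]
  8 | W B2 → L0 miss wb→B0 [D]
  9 | R B0 → L0 miss wb→B2 [-]
  10 | W B2 → L0 miss [D]
  11 | R B2 → L0 hit [D]
  12 | W B1 → L1 hit [D]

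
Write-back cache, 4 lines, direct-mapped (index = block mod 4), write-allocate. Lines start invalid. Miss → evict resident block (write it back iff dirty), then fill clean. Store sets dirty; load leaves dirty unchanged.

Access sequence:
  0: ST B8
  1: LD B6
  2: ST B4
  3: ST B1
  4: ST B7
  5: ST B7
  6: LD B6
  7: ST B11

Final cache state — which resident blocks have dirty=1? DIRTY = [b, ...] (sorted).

DIRTY = [1, 4, 11]

0: W B8 -> L0 miss  d=D]
1: R B6 -> L2 miss  d=-]
2: W B4 -> L0 miss wb->B8  d=D]
3: W B1 -> L1 miss  d=D]
4: W B7 -> L3 miss  d=D]
5: W B7 -> L3 hit  d=D]
6: R B6 -> L2 hit  d=-]
7: W B11 -> L3 miss wb->B7  d=D]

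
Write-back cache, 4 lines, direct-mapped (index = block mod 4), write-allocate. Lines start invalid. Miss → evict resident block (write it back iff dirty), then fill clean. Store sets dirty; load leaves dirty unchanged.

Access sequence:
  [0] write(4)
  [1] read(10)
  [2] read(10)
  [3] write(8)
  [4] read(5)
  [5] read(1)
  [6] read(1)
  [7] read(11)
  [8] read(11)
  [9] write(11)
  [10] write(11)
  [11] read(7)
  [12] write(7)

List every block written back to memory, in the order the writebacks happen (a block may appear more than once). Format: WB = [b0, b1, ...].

  0 | W B4 → L0 miss [D]
  1 | R B10 → L2 miss [-]
  2 | R B10 → L2 hit [-]
  3 | W B8 → L0 miss wb→B4 [D]
  4 | R B5 → L1 miss [-]
  5 | R B1 → L1 miss [-]
  6 | R B1 → L1 hit [-]
  7 | R B11 → L3 miss [-]
  8 | R B11 → L3 hit [-]
  9 | W B11 → L3 hit [D]
  10 | W B11 → L3 hit [D]
  11 | R B7 → L3 miss wb→B11 [-]
  12 | W B7 → L3 hit [D]

WB = [4, 11]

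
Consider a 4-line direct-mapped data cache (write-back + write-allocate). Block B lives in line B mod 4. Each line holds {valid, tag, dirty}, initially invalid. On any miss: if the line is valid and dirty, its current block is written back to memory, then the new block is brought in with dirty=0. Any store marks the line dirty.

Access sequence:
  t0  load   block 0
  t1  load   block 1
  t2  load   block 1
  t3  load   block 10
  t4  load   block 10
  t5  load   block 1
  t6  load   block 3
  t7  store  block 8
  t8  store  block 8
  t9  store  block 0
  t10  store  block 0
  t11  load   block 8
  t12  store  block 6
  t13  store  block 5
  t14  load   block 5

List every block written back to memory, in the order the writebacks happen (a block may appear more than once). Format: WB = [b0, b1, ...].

  0 | R B0 → L0 miss [-]
  1 | R B1 → L1 miss [-]
  2 | R B1 → L1 hit [-]
  3 | R B10 → L2 miss [-]
  4 | R B10 → L2 hit [-]
  5 | R B1 → L1 hit [-]
  6 | R B3 → L3 miss [-]
  7 | W B8 → L0 miss [D]
  8 | W B8 → L0 hit [D]
  9 | W B0 → L0 miss wb→B8 [D]
  10 | W B0 → L0 hit [D]
  11 | R B8 → L0 miss wb→B0 [-]
  12 | W B6 → L2 miss [D]
  13 | W B5 → L1 miss [D]
  14 | R B5 → L1 hit [D]

WB = [8, 0]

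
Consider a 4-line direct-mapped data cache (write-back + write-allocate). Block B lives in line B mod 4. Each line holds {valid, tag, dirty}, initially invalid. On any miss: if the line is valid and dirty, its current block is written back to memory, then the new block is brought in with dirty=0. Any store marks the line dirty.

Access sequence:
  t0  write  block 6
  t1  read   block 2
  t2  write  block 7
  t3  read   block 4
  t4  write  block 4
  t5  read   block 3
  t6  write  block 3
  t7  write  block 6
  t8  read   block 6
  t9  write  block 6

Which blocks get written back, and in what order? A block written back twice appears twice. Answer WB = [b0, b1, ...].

  0 | W B6 → L2 miss [D]
  1 | R B2 → L2 miss wb→B6 [-]
  2 | W B7 → L3 miss [D]
  3 | R B4 → L0 miss [-]
  4 | W B4 → L0 hit [D]
  5 | R B3 → L3 miss wb→B7 [-]
  6 | W B3 → L3 hit [D]
  7 | W B6 → L2 miss [D]
  8 | R B6 → L2 hit [D]
  9 | W B6 → L2 hit [D]

WB = [6, 7]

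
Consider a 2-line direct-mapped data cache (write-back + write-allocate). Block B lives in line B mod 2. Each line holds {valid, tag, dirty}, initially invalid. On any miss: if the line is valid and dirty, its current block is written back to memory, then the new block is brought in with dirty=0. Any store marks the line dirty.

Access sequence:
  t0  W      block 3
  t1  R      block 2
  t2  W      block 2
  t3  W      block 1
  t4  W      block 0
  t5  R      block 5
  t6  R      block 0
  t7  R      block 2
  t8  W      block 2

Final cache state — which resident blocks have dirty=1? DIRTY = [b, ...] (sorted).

0: W B3 → L1 miss [D]
1: R B2 → L0 miss [-]
2: W B2 → L0 hit [D]
3: W B1 → L1 miss wb→B3 [D]
4: W B0 → L0 miss wb→B2 [D]
5: R B5 → L1 miss wb→B1 [-]
6: R B0 → L0 hit [D]
7: R B2 → L0 miss wb→B0 [-]
8: W B2 → L0 hit [D]

DIRTY = [2]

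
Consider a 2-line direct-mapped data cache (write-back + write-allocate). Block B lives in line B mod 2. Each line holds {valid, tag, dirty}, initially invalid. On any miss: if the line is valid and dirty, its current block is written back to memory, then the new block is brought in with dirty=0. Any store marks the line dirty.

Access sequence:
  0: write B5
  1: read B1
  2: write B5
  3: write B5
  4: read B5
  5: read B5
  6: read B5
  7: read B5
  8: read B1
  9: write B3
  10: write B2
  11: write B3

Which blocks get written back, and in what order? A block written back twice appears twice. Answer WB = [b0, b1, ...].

WB = [5, 5]

  0 | W B5 → L1 miss [D]
  1 | R B1 → L1 miss wb→B5 [-]
  2 | W B5 → L1 miss [D]
  3 | W B5 → L1 hit [D]
  4 | R B5 → L1 hit [D]
  5 | R B5 → L1 hit [D]
  6 | R B5 → L1 hit [D]
  7 | R B5 → L1 hit [D]
  8 | R B1 → L1 miss wb→B5 [-]
  9 | W B3 → L1 miss [D]
  10 | W B2 → L0 miss [D]
  11 | W B3 → L1 hit [D]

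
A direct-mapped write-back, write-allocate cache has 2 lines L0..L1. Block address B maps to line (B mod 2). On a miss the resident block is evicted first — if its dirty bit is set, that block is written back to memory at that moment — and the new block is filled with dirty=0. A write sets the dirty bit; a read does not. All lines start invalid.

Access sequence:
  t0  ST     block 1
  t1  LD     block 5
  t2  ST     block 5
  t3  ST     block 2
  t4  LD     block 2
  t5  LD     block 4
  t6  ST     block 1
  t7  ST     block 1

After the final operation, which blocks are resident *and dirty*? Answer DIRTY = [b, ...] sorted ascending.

DIRTY = [1]

0: W B1 → L1 miss [D]
1: R B5 → L1 miss wb→B1 [-]
2: W B5 → L1 hit [D]
3: W B2 → L0 miss [D]
4: R B2 → L0 hit [D]
5: R B4 → L0 miss wb→B2 [-]
6: W B1 → L1 miss wb→B5 [D]
7: W B1 → L1 hit [D]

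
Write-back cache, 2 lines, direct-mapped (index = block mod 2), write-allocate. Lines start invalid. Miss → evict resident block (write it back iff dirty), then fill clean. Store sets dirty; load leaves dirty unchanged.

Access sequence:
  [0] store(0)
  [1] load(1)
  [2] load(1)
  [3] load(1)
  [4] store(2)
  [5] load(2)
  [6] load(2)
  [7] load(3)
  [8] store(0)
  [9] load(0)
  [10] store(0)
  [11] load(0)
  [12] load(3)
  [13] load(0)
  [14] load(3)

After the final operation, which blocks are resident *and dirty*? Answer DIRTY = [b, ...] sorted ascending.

DIRTY = [0]

0: W B0 → L0 miss [D]
1: R B1 → L1 miss [-]
2: R B1 → L1 hit [-]
3: R B1 → L1 hit [-]
4: W B2 → L0 miss wb→B0 [D]
5: R B2 → L0 hit [D]
6: R B2 → L0 hit [D]
7: R B3 → L1 miss [-]
8: W B0 → L0 miss wb→B2 [D]
9: R B0 → L0 hit [D]
10: W B0 → L0 hit [D]
11: R B0 → L0 hit [D]
12: R B3 → L1 hit [-]
13: R B0 → L0 hit [D]
14: R B3 → L1 hit [-]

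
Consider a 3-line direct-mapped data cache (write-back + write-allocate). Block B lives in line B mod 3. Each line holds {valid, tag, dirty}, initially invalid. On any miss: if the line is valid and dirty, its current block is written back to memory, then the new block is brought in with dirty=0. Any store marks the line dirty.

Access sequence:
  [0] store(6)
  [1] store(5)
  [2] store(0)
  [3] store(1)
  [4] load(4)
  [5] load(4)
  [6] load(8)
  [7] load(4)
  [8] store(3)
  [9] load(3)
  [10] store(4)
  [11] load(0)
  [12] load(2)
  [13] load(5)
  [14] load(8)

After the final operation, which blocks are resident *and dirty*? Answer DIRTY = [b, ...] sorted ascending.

DIRTY = [4]

  0 | W B6 → L0 miss [D]
  1 | W B5 → L2 miss [D]
  2 | W B0 → L0 miss wb→B6 [D]
  3 | W B1 → L1 miss [D]
  4 | R B4 → L1 miss wb→B1 [-]
  5 | R B4 → L1 hit [-]
  6 | R B8 → L2 miss wb→B5 [-]
  7 | R B4 → L1 hit [-]
  8 | W B3 → L0 miss wb→B0 [D]
  9 | R B3 → L0 hit [D]
  10 | W B4 → L1 hit [D]
  11 | R B0 → L0 miss wb→B3 [-]
  12 | R B2 → L2 miss [-]
  13 | R B5 → L2 miss [-]
  14 | R B8 → L2 miss [-]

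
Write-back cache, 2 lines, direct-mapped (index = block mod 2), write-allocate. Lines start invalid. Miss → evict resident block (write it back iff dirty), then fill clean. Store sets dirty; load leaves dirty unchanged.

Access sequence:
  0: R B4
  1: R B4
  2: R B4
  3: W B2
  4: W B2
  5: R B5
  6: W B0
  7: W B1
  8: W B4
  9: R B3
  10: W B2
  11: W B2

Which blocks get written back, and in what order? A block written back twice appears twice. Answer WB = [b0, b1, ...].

0: R B4 -> L0 miss  d=-]
1: R B4 -> L0 hit  d=-]
2: R B4 -> L0 hit  d=-]
3: W B2 -> L0 miss  d=D]
4: W B2 -> L0 hit  d=D]
5: R B5 -> L1 miss  d=-]
6: W B0 -> L0 miss wb->B2  d=D]
7: W B1 -> L1 miss  d=D]
8: W B4 -> L0 miss wb->B0  d=D]
9: R B3 -> L1 miss wb->B1  d=-]
10: W B2 -> L0 miss wb->B4  d=D]
11: W B2 -> L0 hit  d=D]

WB = [2, 0, 1, 4]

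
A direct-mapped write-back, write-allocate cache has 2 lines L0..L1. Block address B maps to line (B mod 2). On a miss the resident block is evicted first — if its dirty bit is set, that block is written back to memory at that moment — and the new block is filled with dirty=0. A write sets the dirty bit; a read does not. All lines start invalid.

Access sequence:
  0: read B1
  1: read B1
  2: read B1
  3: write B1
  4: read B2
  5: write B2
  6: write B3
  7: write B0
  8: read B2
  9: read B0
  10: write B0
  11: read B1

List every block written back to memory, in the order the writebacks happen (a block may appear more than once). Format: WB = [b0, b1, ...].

WB = [1, 2, 0, 3]

0: R B1 -> L1 miss  d=-]
1: R B1 -> L1 hit  d=-]
2: R B1 -> L1 hit  d=-]
3: W B1 -> L1 hit  d=D]
4: R B2 -> L0 miss  d=-]
5: W B2 -> L0 hit  d=D]
6: W B3 -> L1 miss wb->B1  d=D]
7: W B0 -> L0 miss wb->B2  d=D]
8: R B2 -> L0 miss wb->B0  d=-]
9: R B0 -> L0 miss  d=-]
10: W B0 -> L0 hit  d=D]
11: R B1 -> L1 miss wb->B3  d=-]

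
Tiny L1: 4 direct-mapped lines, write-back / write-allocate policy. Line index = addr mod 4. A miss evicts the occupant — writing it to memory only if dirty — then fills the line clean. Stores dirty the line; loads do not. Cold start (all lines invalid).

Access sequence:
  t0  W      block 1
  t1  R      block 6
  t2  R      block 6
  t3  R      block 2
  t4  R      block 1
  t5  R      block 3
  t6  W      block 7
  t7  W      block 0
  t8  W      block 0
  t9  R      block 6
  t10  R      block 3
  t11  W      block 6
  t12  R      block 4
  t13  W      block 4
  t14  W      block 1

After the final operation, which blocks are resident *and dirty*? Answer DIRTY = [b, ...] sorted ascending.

  0 | W B1 → L1 miss [D]
  1 | R B6 → L2 miss [-]
  2 | R B6 → L2 hit [-]
  3 | R B2 → L2 miss [-]
  4 | R B1 → L1 hit [D]
  5 | R B3 → L3 miss [-]
  6 | W B7 → L3 miss [D]
  7 | W B0 → L0 miss [D]
  8 | W B0 → L0 hit [D]
  9 | R B6 → L2 miss [-]
  10 | R B3 → L3 miss wb→B7 [-]
  11 | W B6 → L2 hit [D]
  12 | R B4 → L0 miss wb→B0 [-]
  13 | W B4 → L0 hit [D]
  14 | W B1 → L1 hit [D]

DIRTY = [1, 4, 6]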